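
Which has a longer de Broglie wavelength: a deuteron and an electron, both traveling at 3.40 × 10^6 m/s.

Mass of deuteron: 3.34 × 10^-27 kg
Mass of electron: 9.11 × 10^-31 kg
The electron has the longer wavelength.

Using λ = h/(mv), since both particles have the same velocity, the wavelength depends only on mass.

For deuteron: λ₁ = h/(m₁v) = 5.83 × 10^-14 m
For electron: λ₂ = h/(m₂v) = 2.14 × 10^-10 m

Since λ ∝ 1/m at constant velocity, the lighter particle has the longer wavelength.

The electron has the longer de Broglie wavelength.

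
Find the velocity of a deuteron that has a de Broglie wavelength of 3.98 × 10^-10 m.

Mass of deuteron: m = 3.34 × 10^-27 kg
4.98 × 10^2 m/s

From the de Broglie relation λ = h/(mv), we solve for v:

v = h/(mλ)
v = (6.626 × 10^-34 J·s) / (3.34 × 10^-27 kg × 3.98 × 10^-10 m)
v = 4.98 × 10^2 m/s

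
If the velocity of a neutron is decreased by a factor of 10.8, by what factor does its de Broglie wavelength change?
The wavelength increases by a factor of 10.8.

From λ = h/(mv), the wavelength is inversely proportional to velocity:

λ ∝ 1/v

If v → v/10.8, then λ → 10.8λ

When velocity is decreased by a factor of 10.8, the wavelength increases by a factor of 10.8.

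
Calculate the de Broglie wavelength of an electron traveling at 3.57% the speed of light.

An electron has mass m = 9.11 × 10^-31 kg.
6.80 × 10^-11 m

Using the de Broglie relation λ = h/(mv):

v = 3.57% × c = 1.070 × 10^7 m/s

λ = h/(mv)
λ = (6.626 × 10^-34 J·s) / (9.11 × 10^-31 kg × 1.070 × 10^7 m/s)
λ = 6.80 × 10^-11 m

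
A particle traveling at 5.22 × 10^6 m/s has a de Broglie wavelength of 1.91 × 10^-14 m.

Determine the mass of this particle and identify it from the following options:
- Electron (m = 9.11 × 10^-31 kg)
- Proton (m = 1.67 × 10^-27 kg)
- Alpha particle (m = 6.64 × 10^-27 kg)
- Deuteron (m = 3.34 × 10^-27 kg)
The particle is an alpha particle.

From λ = h/(mv), solve for mass:

m = h/(λv)
m = (6.626 × 10^-34 J·s) / (1.91 × 10^-14 m × 5.22 × 10^6 m/s)
m = 6.65 × 10^-27 kg

Comparing with the listed masses, this is closest to an alpha particle.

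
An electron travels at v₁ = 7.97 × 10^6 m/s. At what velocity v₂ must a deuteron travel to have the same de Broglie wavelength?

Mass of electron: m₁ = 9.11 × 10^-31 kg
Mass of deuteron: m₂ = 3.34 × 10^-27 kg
v₂ = 2.17 × 10^3 m/s

For equal de Broglie wavelengths: λ₁ = λ₂

h/(m₁v₁) = h/(m₂v₂)
m₁v₁ = m₂v₂
v₂ = v₁ · (m₁/m₂)

v₂ = 7.97 × 10^6 m/s × (9.11 × 10^-31 kg / 3.34 × 10^-27 kg)
v₂ = 2.17 × 10^3 m/s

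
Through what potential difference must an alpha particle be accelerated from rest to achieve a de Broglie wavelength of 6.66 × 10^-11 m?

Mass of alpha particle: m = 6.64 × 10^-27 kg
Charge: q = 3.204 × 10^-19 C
2.33 × 10^-2 V

From λ = h/√(2mqV), we solve for V:

λ² = h²/(2mqV)
V = h²/(2mqλ²)
V = (6.626 × 10^-34 J·s)² / (2 × 6.64 × 10^-27 kg × 3.204 × 10^-19 C × (6.66 × 10^-11 m)²)
V = 2.33 × 10^-2 V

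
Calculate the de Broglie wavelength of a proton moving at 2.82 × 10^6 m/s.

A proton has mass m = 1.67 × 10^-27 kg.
1.41 × 10^-13 m

Using the de Broglie relation λ = h/(mv):

λ = h/(mv)
λ = (6.626 × 10^-34 J·s) / (1.67 × 10^-27 kg × 2.82 × 10^6 m/s)
λ = 1.41 × 10^-13 m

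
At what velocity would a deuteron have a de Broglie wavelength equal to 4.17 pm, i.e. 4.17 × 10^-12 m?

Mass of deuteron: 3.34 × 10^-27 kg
4.76 × 10^4 m/s

From λ = h/(mv), solve for v:

v = h/(mλ)
v = (6.626 × 10^-34 J·s) / (3.34 × 10^-27 kg × 4.17 × 10^-12 m)
v = 4.76 × 10^4 m/s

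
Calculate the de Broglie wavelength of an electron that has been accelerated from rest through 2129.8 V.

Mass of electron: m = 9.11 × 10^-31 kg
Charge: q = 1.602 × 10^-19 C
2.66 × 10^-11 m

When a particle is accelerated through voltage V, it gains kinetic energy KE = qV.

The de Broglie wavelength is then λ = h/√(2mqV):

λ = h/√(2mqV)
λ = (6.626 × 10^-34 J·s) / √(2 × 9.11 × 10^-31 kg × 1.602 × 10^-19 C × 2129.8 V)
λ = 2.66 × 10^-11 m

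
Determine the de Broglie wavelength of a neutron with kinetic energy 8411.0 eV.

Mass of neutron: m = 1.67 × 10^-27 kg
3.12 × 10^-13 m

Using λ = h/√(2mKE):

First convert KE to Joules: KE = 8411.0 eV = 1.348 × 10^-15 J

λ = h/√(2mKE)
λ = (6.626 × 10^-34 J·s) / √(2 × 1.67 × 10^-27 kg × 1.348 × 10^-15 J)
λ = 3.12 × 10^-13 m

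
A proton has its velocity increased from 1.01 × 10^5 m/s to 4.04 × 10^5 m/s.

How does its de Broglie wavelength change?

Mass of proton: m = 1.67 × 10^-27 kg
The wavelength decreases by a factor of 4.

Using λ = h/(mv):

Initial wavelength: λ₁ = h/(mv₁) = 3.93 × 10^-12 m
Final wavelength: λ₂ = h/(mv₂) = 9.82 × 10^-13 m

Since λ ∝ 1/v, when velocity increases by a factor of 4, the wavelength decreases by a factor of 4.

λ₂/λ₁ = v₁/v₂ = 1/4

The wavelength decreases by a factor of 4.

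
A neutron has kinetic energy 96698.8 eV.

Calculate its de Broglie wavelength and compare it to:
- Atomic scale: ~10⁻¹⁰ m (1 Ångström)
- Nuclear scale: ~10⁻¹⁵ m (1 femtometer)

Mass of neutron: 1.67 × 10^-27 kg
λ = 9.21 × 10^-14 m, which is between nuclear and atomic scales.

Using λ = h/√(2mKE):

KE = 96698.8 eV = 1.549 × 10^-14 J

λ = h/√(2mKE)
λ = (6.626 × 10^-34 J·s) / √(2 × 1.67 × 10^-27 kg × 1.549 × 10^-14 J)
λ = 9.21 × 10^-14 m

Comparison:
- Atomic scale (10⁻¹⁰ m): λ is 0.00092× this size
- Nuclear scale (10⁻¹⁵ m): λ is 92× this size

The wavelength is between nuclear and atomic scales.

This wavelength is appropriate for probing atomic structure but too large for nuclear physics experiments.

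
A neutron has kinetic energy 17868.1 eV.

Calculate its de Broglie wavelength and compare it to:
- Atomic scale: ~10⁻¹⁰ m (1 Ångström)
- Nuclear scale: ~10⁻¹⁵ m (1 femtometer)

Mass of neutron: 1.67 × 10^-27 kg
λ = 2.14 × 10^-13 m, which is between nuclear and atomic scales.

Using λ = h/√(2mKE):

KE = 17868.1 eV = 2.863 × 10^-15 J

λ = h/√(2mKE)
λ = (6.626 × 10^-34 J·s) / √(2 × 1.67 × 10^-27 kg × 2.863 × 10^-15 J)
λ = 2.14 × 10^-13 m

Comparison:
- Atomic scale (10⁻¹⁰ m): λ is 0.0021× this size
- Nuclear scale (10⁻¹⁵ m): λ is 2.1e+02× this size

The wavelength is between nuclear and atomic scales.

This wavelength is appropriate for probing atomic structure but too large for nuclear physics experiments.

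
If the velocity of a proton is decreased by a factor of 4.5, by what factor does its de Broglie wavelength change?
The wavelength increases by a factor of 4.5.

From λ = h/(mv), the wavelength is inversely proportional to velocity:

λ ∝ 1/v

If v → v/4.5, then λ → 4.5λ

When velocity is decreased by a factor of 4.5, the wavelength increases by a factor of 4.5.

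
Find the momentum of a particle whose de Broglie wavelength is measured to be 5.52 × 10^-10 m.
1.20 × 10^-24 kg·m/s

From the de Broglie relation λ = h/p, we solve for p:

p = h/λ
p = (6.626 × 10^-34 J·s) / (5.52 × 10^-10 m)
p = 1.20 × 10^-24 kg·m/s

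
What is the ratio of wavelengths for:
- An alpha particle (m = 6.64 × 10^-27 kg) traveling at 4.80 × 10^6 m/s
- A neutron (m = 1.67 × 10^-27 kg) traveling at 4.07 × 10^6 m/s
λ₁/λ₂ = 0.213

Using λ = h/(mv):

λ₁ = h/(m₁v₁) = 2.08 × 10^-14 m
λ₂ = h/(m₂v₂) = 9.75 × 10^-14 m

Ratio λ₁/λ₂ = (m₂v₂)/(m₁v₁)
         = (1.67 × 10^-27 kg × 4.07 × 10^6 m/s) / (6.64 × 10^-27 kg × 4.80 × 10^6 m/s)
         = 0.213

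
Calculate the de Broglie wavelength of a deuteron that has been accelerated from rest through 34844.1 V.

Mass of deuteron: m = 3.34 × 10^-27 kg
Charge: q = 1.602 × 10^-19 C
1.09 × 10^-13 m

When a particle is accelerated through voltage V, it gains kinetic energy KE = qV.

The de Broglie wavelength is then λ = h/√(2mqV):

λ = h/√(2mqV)
λ = (6.626 × 10^-34 J·s) / √(2 × 3.34 × 10^-27 kg × 1.602 × 10^-19 C × 34844.1 V)
λ = 1.09 × 10^-13 m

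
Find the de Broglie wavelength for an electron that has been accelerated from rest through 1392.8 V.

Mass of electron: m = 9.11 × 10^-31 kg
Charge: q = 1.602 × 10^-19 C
3.29 × 10^-11 m

When a particle is accelerated through voltage V, it gains kinetic energy KE = qV.

The de Broglie wavelength is then λ = h/√(2mqV):

λ = h/√(2mqV)
λ = (6.626 × 10^-34 J·s) / √(2 × 9.11 × 10^-31 kg × 1.602 × 10^-19 C × 1392.8 V)
λ = 3.29 × 10^-11 m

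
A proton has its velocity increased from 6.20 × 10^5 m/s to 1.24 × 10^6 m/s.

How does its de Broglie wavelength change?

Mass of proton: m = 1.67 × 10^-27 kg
The wavelength decreases by a factor of 2.

Using λ = h/(mv):

Initial wavelength: λ₁ = h/(mv₁) = 6.40 × 10^-13 m
Final wavelength: λ₂ = h/(mv₂) = 3.20 × 10^-13 m

Since λ ∝ 1/v, when velocity increases by a factor of 2, the wavelength decreases by a factor of 2.

λ₂/λ₁ = v₁/v₂ = 1/2

The wavelength decreases by a factor of 2.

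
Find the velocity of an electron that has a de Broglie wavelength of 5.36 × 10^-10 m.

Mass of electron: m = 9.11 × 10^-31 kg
1.36 × 10^6 m/s

From the de Broglie relation λ = h/(mv), we solve for v:

v = h/(mλ)
v = (6.626 × 10^-34 J·s) / (9.11 × 10^-31 kg × 5.36 × 10^-10 m)
v = 1.36 × 10^6 m/s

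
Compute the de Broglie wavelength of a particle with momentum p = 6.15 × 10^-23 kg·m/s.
1.08 × 10^-11 m

Using the de Broglie relation λ = h/p:

λ = h/p
λ = (6.626 × 10^-34 J·s) / (6.15 × 10^-23 kg·m/s)
λ = 1.08 × 10^-11 m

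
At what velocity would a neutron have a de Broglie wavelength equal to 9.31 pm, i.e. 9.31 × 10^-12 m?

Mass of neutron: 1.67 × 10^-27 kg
4.26 × 10^4 m/s

From λ = h/(mv), solve for v:

v = h/(mλ)
v = (6.626 × 10^-34 J·s) / (1.67 × 10^-27 kg × 9.31 × 10^-12 m)
v = 4.26 × 10^4 m/s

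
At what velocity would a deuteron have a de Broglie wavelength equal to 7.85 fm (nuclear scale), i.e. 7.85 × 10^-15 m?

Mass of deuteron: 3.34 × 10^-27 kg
2.53 × 10^7 m/s

From λ = h/(mv), solve for v:

v = h/(mλ)
v = (6.626 × 10^-34 J·s) / (3.34 × 10^-27 kg × 7.85 × 10^-15 m)
v = 2.53 × 10^7 m/s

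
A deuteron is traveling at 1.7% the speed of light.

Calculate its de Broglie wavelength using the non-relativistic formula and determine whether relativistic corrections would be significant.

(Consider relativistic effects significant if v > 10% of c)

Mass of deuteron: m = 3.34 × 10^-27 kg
No, relativistic corrections are not needed.

Using the non-relativistic de Broglie formula λ = h/(mv):

v = 1.7% × c = 5.096 × 10^6 m/s

λ = h/(mv)
λ = (6.626 × 10^-34 J·s) / (3.34 × 10^-27 kg × 5.096 × 10^6 m/s)
λ = 3.89 × 10^-14 m

Since v = 1.7% of c < 10% of c, relativistic corrections are NOT significant and this non-relativistic result is a good approximation.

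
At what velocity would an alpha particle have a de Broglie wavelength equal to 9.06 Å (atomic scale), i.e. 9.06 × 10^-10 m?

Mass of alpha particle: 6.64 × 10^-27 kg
1.10 × 10^2 m/s

From λ = h/(mv), solve for v:

v = h/(mλ)
v = (6.626 × 10^-34 J·s) / (6.64 × 10^-27 kg × 9.06 × 10^-10 m)
v = 1.10 × 10^2 m/s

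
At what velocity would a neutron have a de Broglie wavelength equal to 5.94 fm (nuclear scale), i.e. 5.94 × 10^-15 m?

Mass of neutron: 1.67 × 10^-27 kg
6.68 × 10^7 m/s

From λ = h/(mv), solve for v:

v = h/(mλ)
v = (6.626 × 10^-34 J·s) / (1.67 × 10^-27 kg × 5.94 × 10^-15 m)
v = 6.68 × 10^7 m/s

Note: This velocity is 22.3% of the speed of light, so relativistic corrections would be needed for a more accurate calculation.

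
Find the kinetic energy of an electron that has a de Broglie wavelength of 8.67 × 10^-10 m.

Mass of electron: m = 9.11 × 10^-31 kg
3.21 × 10^-19 J (or 2.00 eV)

From λ = h/√(2mKE), we solve for KE:

λ² = h²/(2mKE)
KE = h²/(2mλ²)
KE = (6.626 × 10^-34 J·s)² / (2 × 9.11 × 10^-31 kg × (8.67 × 10^-10 m)²)
KE = 3.21 × 10^-19 J
KE = 2.00 eV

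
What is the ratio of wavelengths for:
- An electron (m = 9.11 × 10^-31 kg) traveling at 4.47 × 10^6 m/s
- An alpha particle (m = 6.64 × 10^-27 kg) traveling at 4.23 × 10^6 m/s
λ₁/λ₂ = 6.90 × 10^3

Using λ = h/(mv):

λ₁ = h/(m₁v₁) = 1.63 × 10^-10 m
λ₂ = h/(m₂v₂) = 2.36 × 10^-14 m

Ratio λ₁/λ₂ = (m₂v₂)/(m₁v₁)
         = (6.64 × 10^-27 kg × 4.23 × 10^6 m/s) / (9.11 × 10^-31 kg × 4.47 × 10^6 m/s)
         = 6.90 × 10^3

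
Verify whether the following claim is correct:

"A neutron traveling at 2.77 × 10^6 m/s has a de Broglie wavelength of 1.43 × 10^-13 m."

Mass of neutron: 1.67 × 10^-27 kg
True

The claim is correct.

Using λ = h/(mv):
λ = (6.626 × 10^-34 J·s) / (1.67 × 10^-27 kg × 2.77 × 10^6 m/s)
λ = 1.43 × 10^-13 m

This matches the claimed value.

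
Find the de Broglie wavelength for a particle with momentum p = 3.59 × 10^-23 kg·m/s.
1.85 × 10^-11 m

Using the de Broglie relation λ = h/p:

λ = h/p
λ = (6.626 × 10^-34 J·s) / (3.59 × 10^-23 kg·m/s)
λ = 1.85 × 10^-11 m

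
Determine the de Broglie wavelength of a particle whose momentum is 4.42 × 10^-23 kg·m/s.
1.50 × 10^-11 m

Using the de Broglie relation λ = h/p:

λ = h/p
λ = (6.626 × 10^-34 J·s) / (4.42 × 10^-23 kg·m/s)
λ = 1.50 × 10^-11 m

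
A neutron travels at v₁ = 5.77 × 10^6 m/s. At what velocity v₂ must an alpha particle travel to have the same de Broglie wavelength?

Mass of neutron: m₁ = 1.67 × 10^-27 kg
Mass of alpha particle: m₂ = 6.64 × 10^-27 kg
v₂ = 1.45 × 10^6 m/s

For equal de Broglie wavelengths: λ₁ = λ₂

h/(m₁v₁) = h/(m₂v₂)
m₁v₁ = m₂v₂
v₂ = v₁ · (m₁/m₂)

v₂ = 5.77 × 10^6 m/s × (1.67 × 10^-27 kg / 6.64 × 10^-27 kg)
v₂ = 1.45 × 10^6 m/s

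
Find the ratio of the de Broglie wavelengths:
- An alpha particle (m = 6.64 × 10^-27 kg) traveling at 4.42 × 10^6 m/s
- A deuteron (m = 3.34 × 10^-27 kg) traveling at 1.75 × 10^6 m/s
λ₁/λ₂ = 0.199

Using λ = h/(mv):

λ₁ = h/(m₁v₁) = 2.26 × 10^-14 m
λ₂ = h/(m₂v₂) = 1.13 × 10^-13 m

Ratio λ₁/λ₂ = (m₂v₂)/(m₁v₁)
         = (3.34 × 10^-27 kg × 1.75 × 10^6 m/s) / (6.64 × 10^-27 kg × 4.42 × 10^6 m/s)
         = 0.199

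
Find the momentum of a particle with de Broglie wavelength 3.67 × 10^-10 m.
1.81 × 10^-24 kg·m/s

From the de Broglie relation λ = h/p, we solve for p:

p = h/λ
p = (6.626 × 10^-34 J·s) / (3.67 × 10^-10 m)
p = 1.81 × 10^-24 kg·m/s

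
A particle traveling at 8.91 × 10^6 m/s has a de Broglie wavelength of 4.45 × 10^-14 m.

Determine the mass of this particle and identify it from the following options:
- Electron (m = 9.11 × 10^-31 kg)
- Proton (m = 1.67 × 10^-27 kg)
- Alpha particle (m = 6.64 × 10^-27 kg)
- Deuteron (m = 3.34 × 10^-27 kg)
The particle is a proton.

From λ = h/(mv), solve for mass:

m = h/(λv)
m = (6.626 × 10^-34 J·s) / (4.45 × 10^-14 m × 8.91 × 10^6 m/s)
m = 1.67 × 10^-27 kg

Comparing with the listed masses, this is closest to a proton.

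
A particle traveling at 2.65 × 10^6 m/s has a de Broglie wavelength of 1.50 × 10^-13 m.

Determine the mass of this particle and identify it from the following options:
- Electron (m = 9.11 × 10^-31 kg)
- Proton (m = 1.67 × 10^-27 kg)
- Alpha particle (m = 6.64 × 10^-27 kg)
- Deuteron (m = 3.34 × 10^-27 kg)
The particle is a proton.

From λ = h/(mv), solve for mass:

m = h/(λv)
m = (6.626 × 10^-34 J·s) / (1.50 × 10^-13 m × 2.65 × 10^6 m/s)
m = 1.67 × 10^-27 kg

Comparing with the listed masses, this is closest to a proton.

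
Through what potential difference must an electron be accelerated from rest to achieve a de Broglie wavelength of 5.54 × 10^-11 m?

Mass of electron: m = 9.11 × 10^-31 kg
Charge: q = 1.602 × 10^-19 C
490 V

From λ = h/√(2mqV), we solve for V:

λ² = h²/(2mqV)
V = h²/(2mqλ²)
V = (6.626 × 10^-34 J·s)² / (2 × 9.11 × 10^-31 kg × 1.602 × 10^-19 C × (5.54 × 10^-11 m)²)
V = 490 V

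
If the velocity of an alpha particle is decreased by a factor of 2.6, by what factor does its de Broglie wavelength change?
The wavelength increases by a factor of 2.6.

From λ = h/(mv), the wavelength is inversely proportional to velocity:

λ ∝ 1/v

If v → v/2.6, then λ → 2.6λ

When velocity is decreased by a factor of 2.6, the wavelength increases by a factor of 2.6.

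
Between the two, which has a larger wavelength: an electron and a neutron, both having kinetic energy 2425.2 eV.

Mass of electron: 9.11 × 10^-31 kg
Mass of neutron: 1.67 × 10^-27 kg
The electron has the longer wavelength.

Using λ = h/√(2mKE):

For electron: λ₁ = h/√(2m₁KE) = 2.49 × 10^-11 m
For neutron: λ₂ = h/√(2m₂KE) = 5.82 × 10^-13 m

Since λ ∝ 1/√m at constant kinetic energy, the lighter particle has the longer wavelength.

The electron has the longer de Broglie wavelength.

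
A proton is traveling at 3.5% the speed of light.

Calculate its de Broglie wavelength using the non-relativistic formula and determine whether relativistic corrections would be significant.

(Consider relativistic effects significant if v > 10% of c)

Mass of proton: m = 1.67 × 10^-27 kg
No, relativistic corrections are not needed.

Using the non-relativistic de Broglie formula λ = h/(mv):

v = 3.5% × c = 1.049 × 10^7 m/s

λ = h/(mv)
λ = (6.626 × 10^-34 J·s) / (1.67 × 10^-27 kg × 1.049 × 10^7 m/s)
λ = 3.78 × 10^-14 m

Since v = 3.5% of c < 10% of c, relativistic corrections are NOT significant and this non-relativistic result is a good approximation.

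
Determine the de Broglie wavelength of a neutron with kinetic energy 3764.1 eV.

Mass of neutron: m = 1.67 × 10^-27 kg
4.67 × 10^-13 m

Using λ = h/√(2mKE):

First convert KE to Joules: KE = 3764.1 eV = 6.031 × 10^-16 J

λ = h/√(2mKE)
λ = (6.626 × 10^-34 J·s) / √(2 × 1.67 × 10^-27 kg × 6.031 × 10^-16 J)
λ = 4.67 × 10^-13 m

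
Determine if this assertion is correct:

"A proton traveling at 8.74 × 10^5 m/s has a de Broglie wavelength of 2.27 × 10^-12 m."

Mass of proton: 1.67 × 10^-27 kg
False

The claim is incorrect.

Using λ = h/(mv):
λ = (6.626 × 10^-34 J·s) / (1.67 × 10^-27 kg × 8.74 × 10^5 m/s)
λ = 4.54 × 10^-13 m

The actual wavelength differs from the claimed 2.27 × 10^-12 m.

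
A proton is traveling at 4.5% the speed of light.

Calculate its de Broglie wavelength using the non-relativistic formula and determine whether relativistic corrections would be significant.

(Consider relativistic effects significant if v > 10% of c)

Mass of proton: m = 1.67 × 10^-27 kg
No, relativistic corrections are not needed.

Using the non-relativistic de Broglie formula λ = h/(mv):

v = 4.5% × c = 1.349 × 10^7 m/s

λ = h/(mv)
λ = (6.626 × 10^-34 J·s) / (1.67 × 10^-27 kg × 1.349 × 10^7 m/s)
λ = 2.94 × 10^-14 m

Since v = 4.5% of c < 10% of c, relativistic corrections are NOT significant and this non-relativistic result is a good approximation.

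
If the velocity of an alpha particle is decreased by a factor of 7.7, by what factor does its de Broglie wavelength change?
The wavelength increases by a factor of 7.7.

From λ = h/(mv), the wavelength is inversely proportional to velocity:

λ ∝ 1/v

If v → v/7.7, then λ → 7.7λ

When velocity is decreased by a factor of 7.7, the wavelength increases by a factor of 7.7.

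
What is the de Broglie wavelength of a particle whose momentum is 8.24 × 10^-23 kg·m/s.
8.04 × 10^-12 m

Using the de Broglie relation λ = h/p:

λ = h/p
λ = (6.626 × 10^-34 J·s) / (8.24 × 10^-23 kg·m/s)
λ = 8.04 × 10^-12 m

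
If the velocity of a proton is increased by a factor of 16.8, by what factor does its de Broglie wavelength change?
The wavelength decreases by a factor of 16.8.

From λ = h/(mv), the wavelength is inversely proportional to velocity:

λ ∝ 1/v

If v → 16.8v, then λ → λ/16.8

When velocity is increased by a factor of 16.8, the wavelength decreases by a factor of 16.8.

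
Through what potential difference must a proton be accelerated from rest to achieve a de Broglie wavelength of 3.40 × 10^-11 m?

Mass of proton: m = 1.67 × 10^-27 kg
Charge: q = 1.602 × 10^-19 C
7.10 × 10^-1 V

From λ = h/√(2mqV), we solve for V:

λ² = h²/(2mqV)
V = h²/(2mqλ²)
V = (6.626 × 10^-34 J·s)² / (2 × 1.67 × 10^-27 kg × 1.602 × 10^-19 C × (3.40 × 10^-11 m)²)
V = 7.10 × 10^-1 V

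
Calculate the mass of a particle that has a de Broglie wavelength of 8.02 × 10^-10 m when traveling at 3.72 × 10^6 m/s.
2.22 × 10^-31 kg

From the de Broglie relation λ = h/(mv), we solve for m:

m = h/(λv)
m = (6.626 × 10^-34 J·s) / (8.02 × 10^-10 m × 3.72 × 10^6 m/s)
m = 2.22 × 10^-31 kg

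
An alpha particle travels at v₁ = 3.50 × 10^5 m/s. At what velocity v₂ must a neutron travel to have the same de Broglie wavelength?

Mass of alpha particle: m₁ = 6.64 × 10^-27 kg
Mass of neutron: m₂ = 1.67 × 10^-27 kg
v₂ = 1.39 × 10^6 m/s

For equal de Broglie wavelengths: λ₁ = λ₂

h/(m₁v₁) = h/(m₂v₂)
m₁v₁ = m₂v₂
v₂ = v₁ · (m₁/m₂)

v₂ = 3.50 × 10^5 m/s × (6.64 × 10^-27 kg / 1.67 × 10^-27 kg)
v₂ = 1.39 × 10^6 m/s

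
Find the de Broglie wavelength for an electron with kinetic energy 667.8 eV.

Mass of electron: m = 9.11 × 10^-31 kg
4.75 × 10^-11 m

Using λ = h/√(2mKE):

First convert KE to Joules: KE = 667.8 eV = 1.070 × 10^-16 J

λ = h/√(2mKE)
λ = (6.626 × 10^-34 J·s) / √(2 × 9.11 × 10^-31 kg × 1.070 × 10^-16 J)
λ = 4.75 × 10^-11 m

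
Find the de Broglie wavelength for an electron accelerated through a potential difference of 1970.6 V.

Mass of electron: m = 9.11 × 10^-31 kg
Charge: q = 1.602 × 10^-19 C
2.76 × 10^-11 m

When a particle is accelerated through voltage V, it gains kinetic energy KE = qV.

The de Broglie wavelength is then λ = h/√(2mqV):

λ = h/√(2mqV)
λ = (6.626 × 10^-34 J·s) / √(2 × 9.11 × 10^-31 kg × 1.602 × 10^-19 C × 1970.6 V)
λ = 2.76 × 10^-11 m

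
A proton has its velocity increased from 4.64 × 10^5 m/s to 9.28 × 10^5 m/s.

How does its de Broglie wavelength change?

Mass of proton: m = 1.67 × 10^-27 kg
The wavelength decreases by a factor of 2.

Using λ = h/(mv):

Initial wavelength: λ₁ = h/(mv₁) = 8.55 × 10^-13 m
Final wavelength: λ₂ = h/(mv₂) = 4.28 × 10^-13 m

Since λ ∝ 1/v, when velocity increases by a factor of 2, the wavelength decreases by a factor of 2.

λ₂/λ₁ = v₁/v₂ = 1/2

The wavelength decreases by a factor of 2.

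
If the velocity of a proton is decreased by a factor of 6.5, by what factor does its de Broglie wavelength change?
The wavelength increases by a factor of 6.5.

From λ = h/(mv), the wavelength is inversely proportional to velocity:

λ ∝ 1/v

If v → v/6.5, then λ → 6.5λ

When velocity is decreased by a factor of 6.5, the wavelength increases by a factor of 6.5.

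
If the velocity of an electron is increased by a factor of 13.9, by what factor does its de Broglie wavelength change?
The wavelength decreases by a factor of 13.9.

From λ = h/(mv), the wavelength is inversely proportional to velocity:

λ ∝ 1/v

If v → 13.9v, then λ → λ/13.9

When velocity is increased by a factor of 13.9, the wavelength decreases by a factor of 13.9.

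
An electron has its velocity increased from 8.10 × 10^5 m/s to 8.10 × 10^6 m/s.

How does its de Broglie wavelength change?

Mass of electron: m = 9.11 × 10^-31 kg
The wavelength decreases by a factor of 10.

Using λ = h/(mv):

Initial wavelength: λ₁ = h/(mv₁) = 8.98 × 10^-10 m
Final wavelength: λ₂ = h/(mv₂) = 8.98 × 10^-11 m

Since λ ∝ 1/v, when velocity increases by a factor of 10, the wavelength decreases by a factor of 10.

λ₂/λ₁ = v₁/v₂ = 1/10

The wavelength decreases by a factor of 10.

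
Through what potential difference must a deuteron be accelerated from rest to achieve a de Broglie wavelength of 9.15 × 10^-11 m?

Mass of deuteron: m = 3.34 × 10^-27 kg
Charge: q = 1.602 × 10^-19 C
4.90 × 10^-2 V

From λ = h/√(2mqV), we solve for V:

λ² = h²/(2mqV)
V = h²/(2mqλ²)
V = (6.626 × 10^-34 J·s)² / (2 × 3.34 × 10^-27 kg × 1.602 × 10^-19 C × (9.15 × 10^-11 m)²)
V = 4.90 × 10^-2 V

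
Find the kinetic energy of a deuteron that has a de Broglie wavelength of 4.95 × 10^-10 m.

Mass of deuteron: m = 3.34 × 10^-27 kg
2.68 × 10^-22 J (or 1.67 × 10^-3 eV)

From λ = h/√(2mKE), we solve for KE:

λ² = h²/(2mKE)
KE = h²/(2mλ²)
KE = (6.626 × 10^-34 J·s)² / (2 × 3.34 × 10^-27 kg × (4.95 × 10^-10 m)²)
KE = 2.68 × 10^-22 J
KE = 1.67 × 10^-3 eV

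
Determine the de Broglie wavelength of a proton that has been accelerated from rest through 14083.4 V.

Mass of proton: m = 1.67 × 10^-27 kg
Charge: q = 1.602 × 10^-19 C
2.41 × 10^-13 m

When a particle is accelerated through voltage V, it gains kinetic energy KE = qV.

The de Broglie wavelength is then λ = h/√(2mqV):

λ = h/√(2mqV)
λ = (6.626 × 10^-34 J·s) / √(2 × 1.67 × 10^-27 kg × 1.602 × 10^-19 C × 14083.4 V)
λ = 2.41 × 10^-13 m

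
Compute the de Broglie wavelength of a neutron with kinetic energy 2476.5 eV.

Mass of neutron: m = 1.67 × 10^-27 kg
5.76 × 10^-13 m

Using λ = h/√(2mKE):

First convert KE to Joules: KE = 2476.5 eV = 3.968 × 10^-16 J

λ = h/√(2mKE)
λ = (6.626 × 10^-34 J·s) / √(2 × 1.67 × 10^-27 kg × 3.968 × 10^-16 J)
λ = 5.76 × 10^-13 m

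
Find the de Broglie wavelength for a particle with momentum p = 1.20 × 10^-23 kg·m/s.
5.52 × 10^-11 m

Using the de Broglie relation λ = h/p:

λ = h/p
λ = (6.626 × 10^-34 J·s) / (1.20 × 10^-23 kg·m/s)
λ = 5.52 × 10^-11 m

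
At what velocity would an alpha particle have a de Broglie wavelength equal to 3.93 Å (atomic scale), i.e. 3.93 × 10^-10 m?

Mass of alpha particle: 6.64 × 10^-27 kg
2.54 × 10^2 m/s

From λ = h/(mv), solve for v:

v = h/(mλ)
v = (6.626 × 10^-34 J·s) / (6.64 × 10^-27 kg × 3.93 × 10^-10 m)
v = 2.54 × 10^2 m/s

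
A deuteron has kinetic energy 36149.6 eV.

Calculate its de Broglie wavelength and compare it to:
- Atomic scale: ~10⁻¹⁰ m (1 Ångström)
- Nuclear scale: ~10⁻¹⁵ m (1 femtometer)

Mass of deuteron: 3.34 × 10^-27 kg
λ = 1.07 × 10^-13 m, which is between nuclear and atomic scales.

Using λ = h/√(2mKE):

KE = 36149.6 eV = 5.792 × 10^-15 J

λ = h/√(2mKE)
λ = (6.626 × 10^-34 J·s) / √(2 × 3.34 × 10^-27 kg × 5.792 × 10^-15 J)
λ = 1.07 × 10^-13 m

Comparison:
- Atomic scale (10⁻¹⁰ m): λ is 0.0011× this size
- Nuclear scale (10⁻¹⁵ m): λ is 1.1e+02× this size

The wavelength is between nuclear and atomic scales.

This wavelength is appropriate for probing atomic structure but too large for nuclear physics experiments.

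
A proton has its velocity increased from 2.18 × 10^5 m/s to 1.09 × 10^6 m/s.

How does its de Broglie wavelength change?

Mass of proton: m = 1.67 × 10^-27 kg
The wavelength decreases by a factor of 5.

Using λ = h/(mv):

Initial wavelength: λ₁ = h/(mv₁) = 1.82 × 10^-12 m
Final wavelength: λ₂ = h/(mv₂) = 3.64 × 10^-13 m

Since λ ∝ 1/v, when velocity increases by a factor of 5, the wavelength decreases by a factor of 5.

λ₂/λ₁ = v₁/v₂ = 1/5

The wavelength decreases by a factor of 5.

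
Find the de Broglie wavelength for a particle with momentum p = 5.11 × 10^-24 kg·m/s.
1.30 × 10^-10 m

Using the de Broglie relation λ = h/p:

λ = h/p
λ = (6.626 × 10^-34 J·s) / (5.11 × 10^-24 kg·m/s)
λ = 1.30 × 10^-10 m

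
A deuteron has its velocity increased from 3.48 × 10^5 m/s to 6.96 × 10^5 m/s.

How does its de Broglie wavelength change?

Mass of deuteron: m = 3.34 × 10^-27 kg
The wavelength decreases by a factor of 2.

Using λ = h/(mv):

Initial wavelength: λ₁ = h/(mv₁) = 5.70 × 10^-13 m
Final wavelength: λ₂ = h/(mv₂) = 2.85 × 10^-13 m

Since λ ∝ 1/v, when velocity increases by a factor of 2, the wavelength decreases by a factor of 2.

λ₂/λ₁ = v₁/v₂ = 1/2

The wavelength decreases by a factor of 2.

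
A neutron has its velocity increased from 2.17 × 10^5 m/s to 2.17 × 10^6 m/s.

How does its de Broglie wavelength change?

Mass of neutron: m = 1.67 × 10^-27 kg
The wavelength decreases by a factor of 10.

Using λ = h/(mv):

Initial wavelength: λ₁ = h/(mv₁) = 1.83 × 10^-12 m
Final wavelength: λ₂ = h/(mv₂) = 1.83 × 10^-13 m

Since λ ∝ 1/v, when velocity increases by a factor of 10, the wavelength decreases by a factor of 10.

λ₂/λ₁ = v₁/v₂ = 1/10

The wavelength decreases by a factor of 10.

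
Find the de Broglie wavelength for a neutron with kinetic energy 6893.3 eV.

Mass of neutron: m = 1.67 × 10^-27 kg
3.45 × 10^-13 m

Using λ = h/√(2mKE):

First convert KE to Joules: KE = 6893.3 eV = 1.104 × 10^-15 J

λ = h/√(2mKE)
λ = (6.626 × 10^-34 J·s) / √(2 × 1.67 × 10^-27 kg × 1.104 × 10^-15 J)
λ = 3.45 × 10^-13 m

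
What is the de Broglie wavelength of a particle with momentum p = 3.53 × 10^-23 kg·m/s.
1.88 × 10^-11 m

Using the de Broglie relation λ = h/p:

λ = h/p
λ = (6.626 × 10^-34 J·s) / (3.53 × 10^-23 kg·m/s)
λ = 1.88 × 10^-11 m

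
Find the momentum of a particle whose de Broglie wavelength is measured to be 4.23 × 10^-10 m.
1.57 × 10^-24 kg·m/s

From the de Broglie relation λ = h/p, we solve for p:

p = h/λ
p = (6.626 × 10^-34 J·s) / (4.23 × 10^-10 m)
p = 1.57 × 10^-24 kg·m/s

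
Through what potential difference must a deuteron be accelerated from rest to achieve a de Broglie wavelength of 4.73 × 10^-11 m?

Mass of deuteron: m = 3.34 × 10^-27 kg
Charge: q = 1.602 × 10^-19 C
1.83 × 10^-1 V

From λ = h/√(2mqV), we solve for V:

λ² = h²/(2mqV)
V = h²/(2mqλ²)
V = (6.626 × 10^-34 J·s)² / (2 × 3.34 × 10^-27 kg × 1.602 × 10^-19 C × (4.73 × 10^-11 m)²)
V = 1.83 × 10^-1 V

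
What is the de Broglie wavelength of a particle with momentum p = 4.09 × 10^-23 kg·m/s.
1.62 × 10^-11 m

Using the de Broglie relation λ = h/p:

λ = h/p
λ = (6.626 × 10^-34 J·s) / (4.09 × 10^-23 kg·m/s)
λ = 1.62 × 10^-11 m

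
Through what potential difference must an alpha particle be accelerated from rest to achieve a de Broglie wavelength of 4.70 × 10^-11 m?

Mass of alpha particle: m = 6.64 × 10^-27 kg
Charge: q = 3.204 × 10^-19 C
4.67 × 10^-2 V

From λ = h/√(2mqV), we solve for V:

λ² = h²/(2mqV)
V = h²/(2mqλ²)
V = (6.626 × 10^-34 J·s)² / (2 × 6.64 × 10^-27 kg × 3.204 × 10^-19 C × (4.70 × 10^-11 m)²)
V = 4.67 × 10^-2 V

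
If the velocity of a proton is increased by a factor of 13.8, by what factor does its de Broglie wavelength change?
The wavelength decreases by a factor of 13.8.

From λ = h/(mv), the wavelength is inversely proportional to velocity:

λ ∝ 1/v

If v → 13.8v, then λ → λ/13.8

When velocity is increased by a factor of 13.8, the wavelength decreases by a factor of 13.8.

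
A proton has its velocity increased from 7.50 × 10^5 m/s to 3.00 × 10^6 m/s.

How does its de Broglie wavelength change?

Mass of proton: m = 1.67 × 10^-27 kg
The wavelength decreases by a factor of 4.

Using λ = h/(mv):

Initial wavelength: λ₁ = h/(mv₁) = 5.29 × 10^-13 m
Final wavelength: λ₂ = h/(mv₂) = 1.32 × 10^-13 m

Since λ ∝ 1/v, when velocity increases by a factor of 4, the wavelength decreases by a factor of 4.

λ₂/λ₁ = v₁/v₂ = 1/4

The wavelength decreases by a factor of 4.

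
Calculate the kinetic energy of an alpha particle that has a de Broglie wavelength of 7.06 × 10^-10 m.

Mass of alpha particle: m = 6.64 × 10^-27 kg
6.63 × 10^-23 J (or 4.14 × 10^-4 eV)

From λ = h/√(2mKE), we solve for KE:

λ² = h²/(2mKE)
KE = h²/(2mλ²)
KE = (6.626 × 10^-34 J·s)² / (2 × 6.64 × 10^-27 kg × (7.06 × 10^-10 m)²)
KE = 6.63 × 10^-23 J
KE = 4.14 × 10^-4 eV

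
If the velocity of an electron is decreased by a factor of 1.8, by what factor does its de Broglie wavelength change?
The wavelength increases by a factor of 1.8.

From λ = h/(mv), the wavelength is inversely proportional to velocity:

λ ∝ 1/v

If v → v/1.8, then λ → 1.8λ

When velocity is decreased by a factor of 1.8, the wavelength increases by a factor of 1.8.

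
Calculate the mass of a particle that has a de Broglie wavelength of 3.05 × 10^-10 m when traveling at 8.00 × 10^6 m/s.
2.72 × 10^-31 kg

From the de Broglie relation λ = h/(mv), we solve for m:

m = h/(λv)
m = (6.626 × 10^-34 J·s) / (3.05 × 10^-10 m × 8.00 × 10^6 m/s)
m = 2.72 × 10^-31 kg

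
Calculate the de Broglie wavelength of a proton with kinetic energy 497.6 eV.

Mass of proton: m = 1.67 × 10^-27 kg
1.28 × 10^-12 m

Using λ = h/√(2mKE):

First convert KE to Joules: KE = 497.6 eV = 7.972 × 10^-17 J

λ = h/√(2mKE)
λ = (6.626 × 10^-34 J·s) / √(2 × 1.67 × 10^-27 kg × 7.972 × 10^-17 J)
λ = 1.28 × 10^-12 m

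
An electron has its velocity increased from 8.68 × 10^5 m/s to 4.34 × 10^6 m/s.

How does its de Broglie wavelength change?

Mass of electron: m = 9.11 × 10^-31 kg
The wavelength decreases by a factor of 5.

Using λ = h/(mv):

Initial wavelength: λ₁ = h/(mv₁) = 8.38 × 10^-10 m
Final wavelength: λ₂ = h/(mv₂) = 1.68 × 10^-10 m

Since λ ∝ 1/v, when velocity increases by a factor of 5, the wavelength decreases by a factor of 5.

λ₂/λ₁ = v₁/v₂ = 1/5

The wavelength decreases by a factor of 5.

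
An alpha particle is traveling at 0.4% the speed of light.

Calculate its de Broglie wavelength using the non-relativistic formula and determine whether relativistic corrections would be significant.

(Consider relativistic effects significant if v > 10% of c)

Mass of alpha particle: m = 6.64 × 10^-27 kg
No, relativistic corrections are not needed.

Using the non-relativistic de Broglie formula λ = h/(mv):

v = 0.4% × c = 1.199 × 10^6 m/s

λ = h/(mv)
λ = (6.626 × 10^-34 J·s) / (6.64 × 10^-27 kg × 1.199 × 10^6 m/s)
λ = 8.32 × 10^-14 m

Since v = 0.4% of c < 10% of c, relativistic corrections are NOT significant and this non-relativistic result is a good approximation.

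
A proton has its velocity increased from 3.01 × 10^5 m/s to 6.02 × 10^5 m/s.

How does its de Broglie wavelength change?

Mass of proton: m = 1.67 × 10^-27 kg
The wavelength decreases by a factor of 2.

Using λ = h/(mv):

Initial wavelength: λ₁ = h/(mv₁) = 1.32 × 10^-12 m
Final wavelength: λ₂ = h/(mv₂) = 6.59 × 10^-13 m

Since λ ∝ 1/v, when velocity increases by a factor of 2, the wavelength decreases by a factor of 2.

λ₂/λ₁ = v₁/v₂ = 1/2

The wavelength decreases by a factor of 2.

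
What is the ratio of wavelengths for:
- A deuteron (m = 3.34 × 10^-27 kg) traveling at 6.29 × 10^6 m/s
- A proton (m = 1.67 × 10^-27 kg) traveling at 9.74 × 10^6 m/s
λ₁/λ₂ = 0.774

Using λ = h/(mv):

λ₁ = h/(m₁v₁) = 3.15 × 10^-14 m
λ₂ = h/(m₂v₂) = 4.07 × 10^-14 m

Ratio λ₁/λ₂ = (m₂v₂)/(m₁v₁)
         = (1.67 × 10^-27 kg × 9.74 × 10^6 m/s) / (3.34 × 10^-27 kg × 6.29 × 10^6 m/s)
         = 0.774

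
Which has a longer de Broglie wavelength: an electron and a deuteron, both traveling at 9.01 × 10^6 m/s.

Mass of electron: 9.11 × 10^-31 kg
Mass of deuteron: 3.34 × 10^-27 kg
The electron has the longer wavelength.

Using λ = h/(mv), since both particles have the same velocity, the wavelength depends only on mass.

For electron: λ₁ = h/(m₁v) = 8.07 × 10^-11 m
For deuteron: λ₂ = h/(m₂v) = 2.20 × 10^-14 m

Since λ ∝ 1/m at constant velocity, the lighter particle has the longer wavelength.

The electron has the longer de Broglie wavelength.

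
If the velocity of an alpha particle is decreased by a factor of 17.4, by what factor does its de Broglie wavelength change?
The wavelength increases by a factor of 17.4.

From λ = h/(mv), the wavelength is inversely proportional to velocity:

λ ∝ 1/v

If v → v/17.4, then λ → 17.4λ

When velocity is decreased by a factor of 17.4, the wavelength increases by a factor of 17.4.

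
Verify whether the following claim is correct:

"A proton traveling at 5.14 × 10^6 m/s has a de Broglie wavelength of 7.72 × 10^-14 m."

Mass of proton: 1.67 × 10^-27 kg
True

The claim is correct.

Using λ = h/(mv):
λ = (6.626 × 10^-34 J·s) / (1.67 × 10^-27 kg × 5.14 × 10^6 m/s)
λ = 7.72 × 10^-14 m

This matches the claimed value.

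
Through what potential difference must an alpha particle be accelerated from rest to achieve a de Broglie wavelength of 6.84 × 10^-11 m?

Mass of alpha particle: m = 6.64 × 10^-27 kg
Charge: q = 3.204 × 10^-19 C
2.21 × 10^-2 V

From λ = h/√(2mqV), we solve for V:

λ² = h²/(2mqV)
V = h²/(2mqλ²)
V = (6.626 × 10^-34 J·s)² / (2 × 6.64 × 10^-27 kg × 3.204 × 10^-19 C × (6.84 × 10^-11 m)²)
V = 2.21 × 10^-2 V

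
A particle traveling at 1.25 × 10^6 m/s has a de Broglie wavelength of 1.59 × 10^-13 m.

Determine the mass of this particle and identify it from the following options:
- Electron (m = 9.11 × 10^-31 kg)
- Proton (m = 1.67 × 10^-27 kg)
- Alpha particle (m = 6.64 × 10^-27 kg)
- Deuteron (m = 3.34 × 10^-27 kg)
The particle is a deuteron.

From λ = h/(mv), solve for mass:

m = h/(λv)
m = (6.626 × 10^-34 J·s) / (1.59 × 10^-13 m × 1.25 × 10^6 m/s)
m = 3.33 × 10^-27 kg

Comparing with the listed masses, this is closest to a deuteron.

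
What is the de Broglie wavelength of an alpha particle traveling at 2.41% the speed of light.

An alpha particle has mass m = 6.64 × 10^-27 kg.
1.38 × 10^-14 m

Using the de Broglie relation λ = h/(mv):

v = 2.41% × c = 7.225 × 10^6 m/s

λ = h/(mv)
λ = (6.626 × 10^-34 J·s) / (6.64 × 10^-27 kg × 7.225 × 10^6 m/s)
λ = 1.38 × 10^-14 m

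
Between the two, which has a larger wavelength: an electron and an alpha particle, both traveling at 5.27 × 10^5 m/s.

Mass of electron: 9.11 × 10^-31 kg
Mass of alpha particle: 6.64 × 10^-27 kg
The electron has the longer wavelength.

Using λ = h/(mv), since both particles have the same velocity, the wavelength depends only on mass.

For electron: λ₁ = h/(m₁v) = 1.38 × 10^-9 m
For alpha particle: λ₂ = h/(m₂v) = 1.89 × 10^-13 m

Since λ ∝ 1/m at constant velocity, the lighter particle has the longer wavelength.

The electron has the longer de Broglie wavelength.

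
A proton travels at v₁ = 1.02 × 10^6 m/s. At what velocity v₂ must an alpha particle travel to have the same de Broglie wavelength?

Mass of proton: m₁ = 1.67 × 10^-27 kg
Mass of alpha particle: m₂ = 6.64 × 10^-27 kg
v₂ = 2.57 × 10^5 m/s

For equal de Broglie wavelengths: λ₁ = λ₂

h/(m₁v₁) = h/(m₂v₂)
m₁v₁ = m₂v₂
v₂ = v₁ · (m₁/m₂)

v₂ = 1.02 × 10^6 m/s × (1.67 × 10^-27 kg / 6.64 × 10^-27 kg)
v₂ = 2.57 × 10^5 m/s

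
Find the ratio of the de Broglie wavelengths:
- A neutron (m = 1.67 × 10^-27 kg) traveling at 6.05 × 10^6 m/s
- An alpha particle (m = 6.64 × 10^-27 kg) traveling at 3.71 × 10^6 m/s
λ₁/λ₂ = 2.44

Using λ = h/(mv):

λ₁ = h/(m₁v₁) = 6.56 × 10^-14 m
λ₂ = h/(m₂v₂) = 2.69 × 10^-14 m

Ratio λ₁/λ₂ = (m₂v₂)/(m₁v₁)
         = (6.64 × 10^-27 kg × 3.71 × 10^6 m/s) / (1.67 × 10^-27 kg × 6.05 × 10^6 m/s)
         = 2.44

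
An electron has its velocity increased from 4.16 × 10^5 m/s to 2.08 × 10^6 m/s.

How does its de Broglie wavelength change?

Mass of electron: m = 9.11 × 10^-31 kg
The wavelength decreases by a factor of 5.

Using λ = h/(mv):

Initial wavelength: λ₁ = h/(mv₁) = 1.75 × 10^-9 m
Final wavelength: λ₂ = h/(mv₂) = 3.50 × 10^-10 m

Since λ ∝ 1/v, when velocity increases by a factor of 5, the wavelength decreases by a factor of 5.

λ₂/λ₁ = v₁/v₂ = 1/5

The wavelength decreases by a factor of 5.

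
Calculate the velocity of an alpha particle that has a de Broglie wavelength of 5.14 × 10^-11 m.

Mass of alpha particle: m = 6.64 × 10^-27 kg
1.94 × 10^3 m/s

From the de Broglie relation λ = h/(mv), we solve for v:

v = h/(mλ)
v = (6.626 × 10^-34 J·s) / (6.64 × 10^-27 kg × 5.14 × 10^-11 m)
v = 1.94 × 10^3 m/s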